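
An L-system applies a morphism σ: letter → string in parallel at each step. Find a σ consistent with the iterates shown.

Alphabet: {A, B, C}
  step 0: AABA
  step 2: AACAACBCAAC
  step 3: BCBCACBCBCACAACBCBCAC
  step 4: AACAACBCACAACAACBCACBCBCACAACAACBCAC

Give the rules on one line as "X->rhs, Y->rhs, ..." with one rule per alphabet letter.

  step 3 ⇒ step 4: BCBCACBCBCACAACBCBCAC ⇒ A·AC·A·AC·BC·AC·A·AC·A·AC·BC·AC·BC·BC·AC·A·AC·A·AC·BC·AC
    A ↦ BC
    B ↦ A
    C ↦ AC

A->BC, B->A, C->AC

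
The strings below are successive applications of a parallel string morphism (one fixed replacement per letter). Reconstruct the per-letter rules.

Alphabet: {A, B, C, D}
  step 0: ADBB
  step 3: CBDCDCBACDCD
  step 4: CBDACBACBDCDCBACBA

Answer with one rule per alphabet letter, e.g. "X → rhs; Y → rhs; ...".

A->CD, B->D, C->CB, D->A

  step 3 ⇒ step 4: CBDCDCBACDCD ⇒ CB·D·A·CB·A·CB·D·CD·CB·A·CB·A
    A ↦ CD
    B ↦ D
    C ↦ CB
    D ↦ A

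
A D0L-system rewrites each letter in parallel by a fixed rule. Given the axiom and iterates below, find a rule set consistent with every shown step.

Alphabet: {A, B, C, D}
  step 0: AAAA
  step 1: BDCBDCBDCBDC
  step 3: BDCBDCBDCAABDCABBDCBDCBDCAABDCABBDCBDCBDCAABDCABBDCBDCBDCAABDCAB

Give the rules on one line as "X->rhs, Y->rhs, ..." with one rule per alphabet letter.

  step 0 ⇒ step 1: AAAA ⇒ BDC·BDC·BDC·BDC
    A ↦ BDC
    B ↦ AA  (constrained at step 1)
    C ↦ AD  (constrained at step 1)
    D ↦ AB  (constrained at step 1)

A->BDC, B->AA, C->AD, D->AB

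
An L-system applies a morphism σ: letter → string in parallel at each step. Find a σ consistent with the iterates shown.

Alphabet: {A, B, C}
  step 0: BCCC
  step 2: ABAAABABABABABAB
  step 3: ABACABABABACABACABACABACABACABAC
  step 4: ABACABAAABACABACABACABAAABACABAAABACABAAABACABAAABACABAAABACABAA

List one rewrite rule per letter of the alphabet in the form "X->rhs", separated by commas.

A->AB, B->AC, C->AA

  step 3 ⇒ step 4: ABACABABABACABACABACABACABACABAC ⇒ AB·AC·AB·AA·AB·AC·AB·AC·AB·AC·AB·AA·AB·AC·AB·AA·AB·AC·AB·AA·AB·AC·AB·AA·AB·AC·AB·AA·AB·AC·AB·AA
    A ↦ AB
    B ↦ AC
    C ↦ AA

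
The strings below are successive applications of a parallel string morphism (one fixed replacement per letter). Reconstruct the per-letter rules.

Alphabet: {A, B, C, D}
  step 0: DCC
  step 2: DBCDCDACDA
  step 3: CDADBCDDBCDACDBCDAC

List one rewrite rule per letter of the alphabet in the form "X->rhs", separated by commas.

A->AC, B->A, C->DB, D->CD

  step 2 ⇒ step 3: DBCDCDACDA ⇒ CD·A·DB·CD·DB·CD·AC·DB·CD·AC
    A ↦ AC
    B ↦ A
    C ↦ DB
    D ↦ CD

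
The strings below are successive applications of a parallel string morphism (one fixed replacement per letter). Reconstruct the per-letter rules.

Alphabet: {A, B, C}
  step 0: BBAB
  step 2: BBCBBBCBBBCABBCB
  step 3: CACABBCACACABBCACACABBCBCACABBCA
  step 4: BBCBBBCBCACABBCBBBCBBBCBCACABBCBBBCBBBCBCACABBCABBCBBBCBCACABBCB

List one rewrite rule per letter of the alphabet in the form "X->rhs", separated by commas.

A->CB, B->CA, C->BB

  step 3 ⇒ step 4: CACABBCACACABBCACACABBCBCACABBCA ⇒ BB·CB·BB·CB·CA·CA·BB·CB·BB·CB·BB·CB·CA·CA·BB·CB·BB·CB·BB·CB·CA·CA·BB·CA·BB·CB·BB·CB·CA·CA·BB·CB
    A ↦ CB
    B ↦ CA
    C ↦ BB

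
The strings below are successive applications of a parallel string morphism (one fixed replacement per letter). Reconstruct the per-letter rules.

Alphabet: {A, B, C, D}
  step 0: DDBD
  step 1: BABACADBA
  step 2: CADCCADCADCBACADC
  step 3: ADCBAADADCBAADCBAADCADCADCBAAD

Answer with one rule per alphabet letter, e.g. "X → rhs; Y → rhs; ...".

  step 2 ⇒ step 3: CADCCADCADCBACADC ⇒ AD·C·BA·AD·AD·C·BA·AD·C·BA·AD·CAD·C·AD·C·BA·AD
    A ↦ C
    B ↦ CAD
    C ↦ AD
    D ↦ BA

A->C, B->CAD, C->AD, D->BA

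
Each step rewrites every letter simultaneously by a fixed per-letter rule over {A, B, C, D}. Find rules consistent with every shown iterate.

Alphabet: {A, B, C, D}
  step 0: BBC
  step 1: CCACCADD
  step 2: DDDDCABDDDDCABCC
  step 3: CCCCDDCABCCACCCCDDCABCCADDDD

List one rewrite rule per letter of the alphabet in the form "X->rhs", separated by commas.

  step 2 ⇒ step 3: DDDDCABDDDDCABCC ⇒ C·C·C·C·DD·CAB·CCA·C·C·C·C·DD·CAB·CCA·DD·DD
    A ↦ CAB
    B ↦ CCA
    C ↦ DD
    D ↦ C

A->CAB, B->CCA, C->DD, D->C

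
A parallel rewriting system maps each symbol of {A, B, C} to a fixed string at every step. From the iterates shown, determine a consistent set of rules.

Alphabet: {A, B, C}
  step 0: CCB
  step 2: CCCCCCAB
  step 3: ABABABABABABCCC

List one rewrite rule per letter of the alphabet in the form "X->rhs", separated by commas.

A->CC, B->C, C->AB

  step 2 ⇒ step 3: CCCCCCAB ⇒ AB·AB·AB·AB·AB·AB·CC·C
    A ↦ CC
    B ↦ C
    C ↦ AB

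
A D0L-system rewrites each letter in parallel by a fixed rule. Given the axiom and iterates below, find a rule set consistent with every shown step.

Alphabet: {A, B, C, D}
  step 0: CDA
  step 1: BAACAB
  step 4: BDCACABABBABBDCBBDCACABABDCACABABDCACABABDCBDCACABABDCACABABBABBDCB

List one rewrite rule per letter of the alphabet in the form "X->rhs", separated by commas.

  step 0 ⇒ step 1: CDA ⇒ BA·ACA·B
    A ↦ B
    C ↦ BA
    D ↦ ACA
    B ↦ BDC  (constrained at step 1)

A->B, B->BDC, C->BA, D->ACA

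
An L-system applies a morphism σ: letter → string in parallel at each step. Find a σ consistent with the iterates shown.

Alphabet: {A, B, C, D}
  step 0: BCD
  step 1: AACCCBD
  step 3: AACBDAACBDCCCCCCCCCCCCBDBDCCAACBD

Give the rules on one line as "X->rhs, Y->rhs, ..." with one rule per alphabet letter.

A->BD, B->AA, C->CC, D->CBD

  step 0 ⇒ step 1: BCD ⇒ AA·CC·CBD
    B ↦ AA
    C ↦ CC
    D ↦ CBD
    A ↦ BD  (constrained at step 1)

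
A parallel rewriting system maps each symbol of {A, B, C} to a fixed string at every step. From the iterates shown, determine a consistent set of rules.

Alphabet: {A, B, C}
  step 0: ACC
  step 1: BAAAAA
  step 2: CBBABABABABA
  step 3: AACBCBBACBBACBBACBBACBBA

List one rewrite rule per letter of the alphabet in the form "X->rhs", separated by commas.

A->BA, B->CB, C->AA

  step 2 ⇒ step 3: CBBABABABABA ⇒ AA·CB·CB·BA·CB·BA·CB·BA·CB·BA·CB·BA
    A ↦ BA
    B ↦ CB
    C ↦ AA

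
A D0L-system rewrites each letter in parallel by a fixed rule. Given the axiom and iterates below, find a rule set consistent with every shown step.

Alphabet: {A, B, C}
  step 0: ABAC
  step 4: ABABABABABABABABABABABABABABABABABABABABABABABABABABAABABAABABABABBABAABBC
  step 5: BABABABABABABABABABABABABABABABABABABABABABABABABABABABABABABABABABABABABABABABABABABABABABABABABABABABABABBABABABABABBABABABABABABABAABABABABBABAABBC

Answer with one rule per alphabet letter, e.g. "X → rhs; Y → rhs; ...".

A->BAB, B->A, C->BBC

  step 4 ⇒ step 5: ABABABABABABABABABABABABABABABABABABABABABABABABABABAABABAABABABABBABAABBC ⇒ BAB·A·BAB·A·BAB·A·BAB·A·BAB·A·BAB·A·BAB·A·BAB·A·BAB·A·BAB·A·BAB·A·BAB·A·BAB·A·BAB·A·BAB·A·BAB·A·BAB·A·BAB·A·BAB·A·BAB·A·BAB·A·BAB·A·BAB·A·BAB·A·BAB·A·BAB·A·BAB·BAB·A·BAB·A·BAB·BAB·A·BAB·A·BAB·A·BAB·A·A·BAB·A·BAB·BAB·A·A·BBC
    A ↦ BAB
    B ↦ A
    C ↦ BBC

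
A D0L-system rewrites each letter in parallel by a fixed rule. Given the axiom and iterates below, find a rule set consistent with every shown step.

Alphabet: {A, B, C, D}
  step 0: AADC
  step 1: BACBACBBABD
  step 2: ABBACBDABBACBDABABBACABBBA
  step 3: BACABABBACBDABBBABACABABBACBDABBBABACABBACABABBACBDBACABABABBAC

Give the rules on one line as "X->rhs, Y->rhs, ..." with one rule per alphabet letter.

A->BAC, B->AB, C->BD, D->BBA

  step 2 ⇒ step 3: ABBACBDABBACBDABABBACABBBA ⇒ BAC·AB·AB·BAC·BD·AB·BBA·BAC·AB·AB·BAC·BD·AB·BBA·BAC·AB·BAC·AB·AB·BAC·BD·BAC·AB·AB·AB·BAC
    A ↦ BAC
    B ↦ AB
    C ↦ BD
    D ↦ BBA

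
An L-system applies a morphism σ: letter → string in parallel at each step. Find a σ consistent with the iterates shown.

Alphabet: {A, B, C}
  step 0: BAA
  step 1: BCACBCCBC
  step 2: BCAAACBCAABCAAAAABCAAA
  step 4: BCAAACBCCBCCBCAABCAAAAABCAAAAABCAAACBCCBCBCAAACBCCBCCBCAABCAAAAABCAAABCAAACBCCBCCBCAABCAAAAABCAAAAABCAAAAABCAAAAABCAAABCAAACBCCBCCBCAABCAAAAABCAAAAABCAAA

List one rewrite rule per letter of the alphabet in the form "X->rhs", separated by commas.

  step 1 ⇒ step 2: BCACBCCBC ⇒ BCA·AA·CBC·AA·BCA·AA·AA·BCA·AA
    A ↦ CBC
    B ↦ BCA
    C ↦ AA

A->CBC, B->BCA, C->AA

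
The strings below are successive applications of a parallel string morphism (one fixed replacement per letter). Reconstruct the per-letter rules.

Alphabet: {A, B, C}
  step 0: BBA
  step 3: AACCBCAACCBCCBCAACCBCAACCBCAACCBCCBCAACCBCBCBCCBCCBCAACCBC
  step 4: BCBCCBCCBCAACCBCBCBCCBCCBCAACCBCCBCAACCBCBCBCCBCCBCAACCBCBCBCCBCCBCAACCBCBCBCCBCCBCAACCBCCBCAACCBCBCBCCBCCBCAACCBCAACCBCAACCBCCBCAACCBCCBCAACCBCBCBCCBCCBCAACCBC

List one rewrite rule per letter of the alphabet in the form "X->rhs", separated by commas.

  step 3 ⇒ step 4: AACCBCAACCBCCBCAACCBCAACCBCAACCBCCBCAACCBCBCBCCBCCBCAACCBC ⇒ BC·BC·CBC·CBC·AAC·CBC·BC·BC·CBC·CBC·AAC·CBC·CBC·AAC·CBC·BC·BC·CBC·CBC·AAC·CBC·BC·BC·CBC·CBC·AAC·CBC·BC·BC·CBC·CBC·AAC·CBC·CBC·AAC·CBC·BC·BC·CBC·CBC·AAC·CBC·AAC·CBC·AAC·CBC·CBC·AAC·CBC·CBC·AAC·CBC·BC·BC·CBC·CBC·AAC·CBC
    A ↦ BC
    B ↦ AAC
    C ↦ CBC

A->BC, B->AAC, C->CBC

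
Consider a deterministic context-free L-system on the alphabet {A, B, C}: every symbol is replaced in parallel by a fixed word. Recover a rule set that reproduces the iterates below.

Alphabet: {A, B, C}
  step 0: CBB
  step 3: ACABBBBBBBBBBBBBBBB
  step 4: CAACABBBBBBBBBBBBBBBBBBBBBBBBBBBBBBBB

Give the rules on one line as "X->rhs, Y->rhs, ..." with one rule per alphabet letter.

  step 3 ⇒ step 4: ACABBBBBBBBBBBBBBBB ⇒ CA·A·CA·BB·BB·BB·BB·BB·BB·BB·BB·BB·BB·BB·BB·BB·BB·BB·BB
    A ↦ CA
    B ↦ BB
    C ↦ A

A->CA, B->BB, C->A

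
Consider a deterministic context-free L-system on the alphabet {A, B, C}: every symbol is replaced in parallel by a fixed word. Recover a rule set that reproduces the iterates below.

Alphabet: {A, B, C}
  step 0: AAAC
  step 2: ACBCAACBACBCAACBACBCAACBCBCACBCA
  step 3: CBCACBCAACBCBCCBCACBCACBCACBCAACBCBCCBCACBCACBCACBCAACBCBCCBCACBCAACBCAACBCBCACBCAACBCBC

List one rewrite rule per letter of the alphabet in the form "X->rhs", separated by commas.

A->CBC, B->CA, C->ACB

  step 2 ⇒ step 3: ACBCAACBACBCAACBACBCAACBCBCACBCA ⇒ CBC·ACB·CA·ACB·CBC·CBC·ACB·CA·CBC·ACB·CA·ACB·CBC·CBC·ACB·CA·CBC·ACB·CA·ACB·CBC·CBC·ACB·CA·ACB·CA·ACB·CBC·ACB·CA·ACB·CBC
    A ↦ CBC
    B ↦ CA
    C ↦ ACB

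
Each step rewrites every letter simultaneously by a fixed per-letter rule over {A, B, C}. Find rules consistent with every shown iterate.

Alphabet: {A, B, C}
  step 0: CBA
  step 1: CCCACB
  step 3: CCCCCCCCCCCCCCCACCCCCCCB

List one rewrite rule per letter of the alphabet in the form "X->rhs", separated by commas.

A->CB, B->CA, C->CC

  step 0 ⇒ step 1: CBA ⇒ CC·CA·CB
    A ↦ CB
    B ↦ CA
    C ↦ CC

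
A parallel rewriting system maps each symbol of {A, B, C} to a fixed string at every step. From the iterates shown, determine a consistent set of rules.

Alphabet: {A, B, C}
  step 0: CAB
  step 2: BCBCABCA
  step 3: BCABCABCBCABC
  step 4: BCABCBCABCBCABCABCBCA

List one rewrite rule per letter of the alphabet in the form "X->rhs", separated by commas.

  step 3 ⇒ step 4: BCABCABCBCABC ⇒ BC·A·BC·BC·A·BC·BC·A·BC·A·BC·BC·A
    A ↦ BC
    B ↦ BC
    C ↦ A

A->BC, B->BC, C->A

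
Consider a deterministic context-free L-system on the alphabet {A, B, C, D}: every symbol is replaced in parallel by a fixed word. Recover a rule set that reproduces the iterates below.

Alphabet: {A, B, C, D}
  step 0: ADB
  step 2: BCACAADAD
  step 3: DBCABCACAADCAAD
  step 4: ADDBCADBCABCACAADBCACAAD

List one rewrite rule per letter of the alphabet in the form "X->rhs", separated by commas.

A->CA, B->D, C->B, D->AD

  step 3 ⇒ step 4: DBCABCACAADCAAD ⇒ AD·D·B·CA·D·B·CA·B·CA·CA·AD·B·CA·CA·AD
    A ↦ CA
    B ↦ D
    C ↦ B
    D ↦ AD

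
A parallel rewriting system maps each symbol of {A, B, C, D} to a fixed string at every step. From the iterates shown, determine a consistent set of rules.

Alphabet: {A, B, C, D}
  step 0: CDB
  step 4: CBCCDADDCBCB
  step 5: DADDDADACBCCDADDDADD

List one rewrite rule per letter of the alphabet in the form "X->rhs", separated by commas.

  step 4 ⇒ step 5: CBCCDADDCBCB ⇒ DA·DD·DA·DA·C·B·C·C·DA·DD·DA·DD
    A ↦ B
    B ↦ DD
    C ↦ DA
    D ↦ C

A->B, B->DD, C->DA, D->C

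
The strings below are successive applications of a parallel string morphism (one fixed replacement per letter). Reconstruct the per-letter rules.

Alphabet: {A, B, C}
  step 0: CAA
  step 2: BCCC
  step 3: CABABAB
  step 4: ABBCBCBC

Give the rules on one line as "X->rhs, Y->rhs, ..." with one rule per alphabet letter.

  step 3 ⇒ step 4: CABABAB ⇒ AB·B·C·B·C·B·C
    A ↦ B
    B ↦ C
    C ↦ AB

A->B, B->C, C->AB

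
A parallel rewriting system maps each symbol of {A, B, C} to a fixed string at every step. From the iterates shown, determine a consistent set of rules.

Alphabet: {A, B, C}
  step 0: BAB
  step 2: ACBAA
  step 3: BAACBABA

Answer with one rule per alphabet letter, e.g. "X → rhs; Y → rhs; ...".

A->BA, B->C, C->A

  step 2 ⇒ step 3: ACBAA ⇒ BA·A·C·BA·BA
    A ↦ BA
    B ↦ C
    C ↦ A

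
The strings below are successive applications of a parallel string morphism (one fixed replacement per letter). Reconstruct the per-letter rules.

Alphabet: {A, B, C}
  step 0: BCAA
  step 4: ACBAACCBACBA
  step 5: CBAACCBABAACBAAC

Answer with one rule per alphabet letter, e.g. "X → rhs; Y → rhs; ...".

  step 4 ⇒ step 5: ACBAACCBACBA ⇒ C·BA·A·C·C·BA·BA·A·C·BA·A·C
    A ↦ C
    B ↦ A
    C ↦ BA

A->C, B->A, C->BA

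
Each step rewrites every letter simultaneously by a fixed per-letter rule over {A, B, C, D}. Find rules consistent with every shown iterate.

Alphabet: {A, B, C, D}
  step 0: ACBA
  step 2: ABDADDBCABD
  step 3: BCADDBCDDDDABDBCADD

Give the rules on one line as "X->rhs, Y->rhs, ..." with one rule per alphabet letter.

A->BC, B->A, C->BD, D->DD

  step 2 ⇒ step 3: ABDADDBCABD ⇒ BC·A·DD·BC·DD·DD·A·BD·BC·A·DD
    A ↦ BC
    B ↦ A
    C ↦ BD
    D ↦ DD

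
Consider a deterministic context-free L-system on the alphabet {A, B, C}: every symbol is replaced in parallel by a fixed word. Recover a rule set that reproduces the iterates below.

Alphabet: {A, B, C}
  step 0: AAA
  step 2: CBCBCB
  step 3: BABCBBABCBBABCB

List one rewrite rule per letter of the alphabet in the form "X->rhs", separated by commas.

A->B, B->CB, C->BAB

  step 2 ⇒ step 3: CBCBCB ⇒ BAB·CB·BAB·CB·BAB·CB
    B ↦ CB
    C ↦ BAB
    A ↦ B  (constrained at step 0)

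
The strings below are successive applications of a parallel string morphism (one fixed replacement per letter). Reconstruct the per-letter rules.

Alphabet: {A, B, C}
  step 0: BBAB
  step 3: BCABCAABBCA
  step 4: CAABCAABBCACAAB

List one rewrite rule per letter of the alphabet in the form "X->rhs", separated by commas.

  step 3 ⇒ step 4: BCABCAABBCA ⇒ CA·A·B·CA·A·B·B·CA·CA·A·B
    A ↦ B
    B ↦ CA
    C ↦ A

A->B, B->CA, C->A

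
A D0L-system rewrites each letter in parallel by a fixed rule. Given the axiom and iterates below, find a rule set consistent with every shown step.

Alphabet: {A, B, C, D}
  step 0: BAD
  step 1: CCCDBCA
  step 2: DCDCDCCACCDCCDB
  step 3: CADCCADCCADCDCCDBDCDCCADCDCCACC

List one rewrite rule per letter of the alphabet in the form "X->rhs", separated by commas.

  step 2 ⇒ step 3: DCDCDCCACCDCCDB ⇒ CA·DC·CA·DC·CA·DC·DC·CDB·DC·DC·CA·DC·DC·CA·CC
    A ↦ CDB
    B ↦ CC
    C ↦ DC
    D ↦ CA

A->CDB, B->CC, C->DC, D->CA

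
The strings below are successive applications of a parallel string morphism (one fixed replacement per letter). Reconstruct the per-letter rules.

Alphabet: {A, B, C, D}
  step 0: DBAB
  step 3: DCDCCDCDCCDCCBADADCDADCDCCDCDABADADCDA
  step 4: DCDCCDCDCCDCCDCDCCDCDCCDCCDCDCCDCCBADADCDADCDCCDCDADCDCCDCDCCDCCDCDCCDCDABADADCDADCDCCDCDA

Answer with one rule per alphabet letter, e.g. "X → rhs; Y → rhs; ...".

  step 3 ⇒ step 4: DCDCCDCDCCDCCBADADCDADCDCCDCDABADADCDA ⇒ DC·DCC·DC·DCC·DCC·DC·DCC·DC·DCC·DCC·DC·DCC·DCC·BA·DA·DC·DA·DC·DCC·DC·DA·DC·DCC·DC·DCC·DCC·DC·DCC·DC·DA·BA·DA·DC·DA·DC·DCC·DC·DA
    A ↦ DA
    B ↦ BA
    C ↦ DCC
    D ↦ DC

A->DA, B->BA, C->DCC, D->DC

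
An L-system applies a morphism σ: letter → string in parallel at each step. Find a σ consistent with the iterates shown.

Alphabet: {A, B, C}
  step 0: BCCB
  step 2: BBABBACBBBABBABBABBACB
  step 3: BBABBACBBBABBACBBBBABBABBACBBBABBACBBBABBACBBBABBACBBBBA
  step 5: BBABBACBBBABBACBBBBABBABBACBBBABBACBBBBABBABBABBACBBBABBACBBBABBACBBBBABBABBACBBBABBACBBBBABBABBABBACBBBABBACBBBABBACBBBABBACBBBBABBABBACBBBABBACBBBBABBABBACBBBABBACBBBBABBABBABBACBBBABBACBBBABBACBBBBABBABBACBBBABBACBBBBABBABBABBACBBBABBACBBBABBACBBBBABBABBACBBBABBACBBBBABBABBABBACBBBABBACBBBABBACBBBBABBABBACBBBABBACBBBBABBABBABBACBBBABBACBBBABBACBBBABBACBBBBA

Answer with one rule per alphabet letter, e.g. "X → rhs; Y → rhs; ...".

  step 2 ⇒ step 3: BBABBACBBBABBABBABBACB ⇒ BBA·BBA·CB·BBA·BBA·CB·B·BBA·BBA·BBA·CB·BBA·BBA·CB·BBA·BBA·CB·BBA·BBA·CB·B·BBA
    A ↦ CB
    B ↦ BBA
    C ↦ B

A->CB, B->BBA, C->B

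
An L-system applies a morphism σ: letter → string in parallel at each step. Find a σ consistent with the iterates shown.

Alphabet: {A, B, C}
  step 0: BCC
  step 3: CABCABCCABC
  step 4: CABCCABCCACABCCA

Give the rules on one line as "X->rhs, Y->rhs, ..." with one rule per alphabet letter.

A->B, B->C, C->CA

  step 3 ⇒ step 4: CABCABCCABC ⇒ CA·B·C·CA·B·C·CA·CA·B·C·CA
    A ↦ B
    B ↦ C
    C ↦ CA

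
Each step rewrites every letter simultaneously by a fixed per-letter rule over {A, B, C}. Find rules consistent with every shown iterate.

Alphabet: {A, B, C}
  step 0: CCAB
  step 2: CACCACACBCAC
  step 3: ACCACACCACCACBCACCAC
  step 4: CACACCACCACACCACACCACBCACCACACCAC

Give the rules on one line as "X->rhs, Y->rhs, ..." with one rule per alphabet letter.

A->C, B->BC, C->AC

  step 3 ⇒ step 4: ACCACACCACCACBCACCAC ⇒ C·AC·AC·C·AC·C·AC·AC·C·AC·AC·C·AC·BC·AC·C·AC·AC·C·AC
    A ↦ C
    B ↦ BC
    C ↦ AC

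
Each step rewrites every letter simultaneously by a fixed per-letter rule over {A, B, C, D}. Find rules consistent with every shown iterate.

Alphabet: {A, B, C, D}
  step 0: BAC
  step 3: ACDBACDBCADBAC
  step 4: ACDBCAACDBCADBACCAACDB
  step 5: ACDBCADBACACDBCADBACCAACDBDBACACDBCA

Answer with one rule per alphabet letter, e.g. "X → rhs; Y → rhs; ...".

  step 4 ⇒ step 5: ACDBCAACDBCADBACCAACDB ⇒ AC·DB·C·A·DB·AC·AC·DB·C·A·DB·AC·C·A·AC·DB·DB·AC·AC·DB·C·A
    A ↦ AC
    B ↦ A
    C ↦ DB
    D ↦ C

A->AC, B->A, C->DB, D->C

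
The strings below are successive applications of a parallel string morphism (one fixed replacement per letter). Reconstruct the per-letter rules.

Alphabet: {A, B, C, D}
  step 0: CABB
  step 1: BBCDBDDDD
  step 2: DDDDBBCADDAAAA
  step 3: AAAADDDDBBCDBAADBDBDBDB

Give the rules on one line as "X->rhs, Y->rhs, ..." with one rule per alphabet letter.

A->DB, B->DD, C->BBC, D->A

  step 2 ⇒ step 3: DDDDBBCADDAAAA ⇒ A·A·A·A·DD·DD·BBC·DB·A·A·DB·DB·DB·DB
    A ↦ DB
    B ↦ DD
    C ↦ BBC
    D ↦ A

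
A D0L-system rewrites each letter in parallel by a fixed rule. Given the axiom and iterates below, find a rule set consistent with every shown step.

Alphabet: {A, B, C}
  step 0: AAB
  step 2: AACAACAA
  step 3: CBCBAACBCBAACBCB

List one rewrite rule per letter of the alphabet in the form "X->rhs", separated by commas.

A->CB, B->C, C->AA

  step 2 ⇒ step 3: AACAACAA ⇒ CB·CB·AA·CB·CB·AA·CB·CB
    A ↦ CB
    C ↦ AA
    B ↦ C  (constrained at step 0)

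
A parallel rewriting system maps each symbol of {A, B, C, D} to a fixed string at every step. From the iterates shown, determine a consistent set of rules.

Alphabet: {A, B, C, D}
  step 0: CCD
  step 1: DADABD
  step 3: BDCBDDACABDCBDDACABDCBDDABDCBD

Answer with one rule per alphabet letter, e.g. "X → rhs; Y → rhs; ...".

A->CA, B->BDC, C->DA, D->BD

  step 0 ⇒ step 1: CCD ⇒ DA·DA·BD
    C ↦ DA
    D ↦ BD
    A ↦ CA  (constrained at step 1)
    B ↦ BDC  (constrained at step 1)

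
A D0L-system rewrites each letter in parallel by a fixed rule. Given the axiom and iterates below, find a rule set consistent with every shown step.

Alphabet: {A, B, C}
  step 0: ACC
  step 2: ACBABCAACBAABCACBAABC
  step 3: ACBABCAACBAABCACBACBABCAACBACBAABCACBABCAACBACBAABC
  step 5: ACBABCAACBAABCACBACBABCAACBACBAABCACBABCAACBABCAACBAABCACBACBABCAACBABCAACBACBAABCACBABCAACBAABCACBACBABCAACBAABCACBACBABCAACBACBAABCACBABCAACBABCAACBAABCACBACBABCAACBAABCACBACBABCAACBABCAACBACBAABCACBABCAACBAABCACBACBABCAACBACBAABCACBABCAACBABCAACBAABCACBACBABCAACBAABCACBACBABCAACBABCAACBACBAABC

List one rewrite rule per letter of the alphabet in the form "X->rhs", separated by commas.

A->ACB, B->A, C->ABC

  step 2 ⇒ step 3: ACBABCAACBAABCACBAABC ⇒ ACB·ABC·A·ACB·A·ABC·ACB·ACB·ABC·A·ACB·ACB·A·ABC·ACB·ABC·A·ACB·ACB·A·ABC
    A ↦ ACB
    B ↦ A
    C ↦ ABC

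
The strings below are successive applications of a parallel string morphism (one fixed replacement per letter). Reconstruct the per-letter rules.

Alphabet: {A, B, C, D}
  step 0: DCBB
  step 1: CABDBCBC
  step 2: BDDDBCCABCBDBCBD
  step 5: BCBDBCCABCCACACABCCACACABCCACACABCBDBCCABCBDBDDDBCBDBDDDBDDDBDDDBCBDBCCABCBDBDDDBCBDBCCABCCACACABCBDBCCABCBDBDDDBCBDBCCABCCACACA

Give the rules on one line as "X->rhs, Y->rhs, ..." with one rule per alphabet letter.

  step 1 ⇒ step 2: CABDBCBC ⇒ BD·DD·BC·CA·BC·BD·BC·BD
    A ↦ DD
    B ↦ BC
    C ↦ BD
    D ↦ CA

A->DD, B->BC, C->BD, D->CA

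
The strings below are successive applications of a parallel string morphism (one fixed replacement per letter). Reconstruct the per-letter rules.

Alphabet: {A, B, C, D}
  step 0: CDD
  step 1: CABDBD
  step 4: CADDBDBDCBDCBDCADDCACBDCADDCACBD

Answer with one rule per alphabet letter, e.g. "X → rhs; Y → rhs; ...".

A->DD, B->C, C->CA, D->BD

  step 0 ⇒ step 1: CDD ⇒ CA·BD·BD
    C ↦ CA
    D ↦ BD
    A ↦ DD  (constrained at step 1)
    B ↦ C  (constrained at step 1)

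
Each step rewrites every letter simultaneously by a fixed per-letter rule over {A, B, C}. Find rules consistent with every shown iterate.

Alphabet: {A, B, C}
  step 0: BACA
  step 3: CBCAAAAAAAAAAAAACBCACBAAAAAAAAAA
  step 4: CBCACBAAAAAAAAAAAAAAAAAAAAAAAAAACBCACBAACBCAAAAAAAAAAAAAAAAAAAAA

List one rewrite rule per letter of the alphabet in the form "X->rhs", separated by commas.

  step 3 ⇒ step 4: CBCAAAAAAAAAAAAACBCACBAAAAAAAAAA ⇒ CB·CA·CB·AA·AA·AA·AA·AA·AA·AA·AA·AA·AA·AA·AA·AA·CB·CA·CB·AA·CB·CA·AA·AA·AA·AA·AA·AA·AA·AA·AA·AA
    A ↦ AA
    B ↦ CA
    C ↦ CB

A->AA, B->CA, C->CB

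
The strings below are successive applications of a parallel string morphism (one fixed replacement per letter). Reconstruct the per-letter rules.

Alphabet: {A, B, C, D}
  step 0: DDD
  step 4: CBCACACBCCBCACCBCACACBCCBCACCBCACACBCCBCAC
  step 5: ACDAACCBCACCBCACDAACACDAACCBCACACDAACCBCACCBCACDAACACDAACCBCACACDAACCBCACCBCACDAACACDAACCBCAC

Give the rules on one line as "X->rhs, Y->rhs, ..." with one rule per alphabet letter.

A->CBC, B->DA, C->AC, D->A

  step 4 ⇒ step 5: CBCACACBCCBCACCBCACACBCCBCACCBCACACBCCBCAC ⇒ AC·DA·AC·CBC·AC·CBC·AC·DA·AC·AC·DA·AC·CBC·AC·AC·DA·AC·CBC·AC·CBC·AC·DA·AC·AC·DA·AC·CBC·AC·AC·DA·AC·CBC·AC·CBC·AC·DA·AC·AC·DA·AC·CBC·AC
    A ↦ CBC
    B ↦ DA
    C ↦ AC
    D ↦ A  (constrained at step 0)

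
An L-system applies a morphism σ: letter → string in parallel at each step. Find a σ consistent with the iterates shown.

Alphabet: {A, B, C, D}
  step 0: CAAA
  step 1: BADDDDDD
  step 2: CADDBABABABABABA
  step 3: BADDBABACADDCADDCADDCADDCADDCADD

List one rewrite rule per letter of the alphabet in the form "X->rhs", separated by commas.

  step 2 ⇒ step 3: CADDBABABABABABA ⇒ BA·DD·BA·BA·CA·DD·CA·DD·CA·DD·CA·DD·CA·DD·CA·DD
    A ↦ DD
    B ↦ CA
    C ↦ BA
    D ↦ BA

A->DD, B->CA, C->BA, D->BA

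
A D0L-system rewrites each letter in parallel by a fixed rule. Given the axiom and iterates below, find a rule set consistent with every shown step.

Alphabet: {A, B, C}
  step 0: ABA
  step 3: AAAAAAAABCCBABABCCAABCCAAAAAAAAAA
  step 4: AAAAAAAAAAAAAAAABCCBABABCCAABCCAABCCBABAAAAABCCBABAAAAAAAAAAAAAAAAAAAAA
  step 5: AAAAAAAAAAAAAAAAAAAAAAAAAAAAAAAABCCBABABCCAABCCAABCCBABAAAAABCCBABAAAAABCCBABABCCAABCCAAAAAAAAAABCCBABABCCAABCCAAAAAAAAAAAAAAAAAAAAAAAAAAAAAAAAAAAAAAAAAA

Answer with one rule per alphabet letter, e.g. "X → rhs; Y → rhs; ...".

A->AA, B->BCC, C->BA

  step 4 ⇒ step 5: AAAAAAAAAAAAAAAABCCBABABCCAABCCAABCCBABAAAAABCCBABAAAAAAAAAAAAAAAAAAAAA ⇒ AA·AA·AA·AA·AA·AA·AA·AA·AA·AA·AA·AA·AA·AA·AA·AA·BCC·BA·BA·BCC·AA·BCC·AA·BCC·BA·BA·AA·AA·BCC·BA·BA·AA·AA·BCC·BA·BA·BCC·AA·BCC·AA·AA·AA·AA·AA·BCC·BA·BA·BCC·AA·BCC·AA·AA·AA·AA·AA·AA·AA·AA·AA·AA·AA·AA·AA·AA·AA·AA·AA·AA·AA·AA·AA
    A ↦ AA
    B ↦ BCC
    C ↦ BA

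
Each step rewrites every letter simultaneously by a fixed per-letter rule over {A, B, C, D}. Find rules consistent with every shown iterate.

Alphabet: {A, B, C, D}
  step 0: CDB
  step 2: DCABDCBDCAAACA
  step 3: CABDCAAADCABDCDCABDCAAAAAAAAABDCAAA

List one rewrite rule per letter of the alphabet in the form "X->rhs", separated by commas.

A->AAA, B->D, C->BDC, D->CA

  step 2 ⇒ step 3: DCABDCBDCAAACA ⇒ CA·BDC·AAA·D·CA·BDC·D·CA·BDC·AAA·AAA·AAA·BDC·AAA
    A ↦ AAA
    B ↦ D
    C ↦ BDC
    D ↦ CA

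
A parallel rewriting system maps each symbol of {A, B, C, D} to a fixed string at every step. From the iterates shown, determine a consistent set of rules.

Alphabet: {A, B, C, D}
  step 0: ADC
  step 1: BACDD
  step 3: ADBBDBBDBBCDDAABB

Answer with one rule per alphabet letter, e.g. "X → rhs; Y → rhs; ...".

  step 0 ⇒ step 1: ADC ⇒ B·A·CDD
    A ↦ B
    C ↦ CDD
    D ↦ A
    B ↦ DBB  (constrained at step 1)

A->B, B->DBB, C->CDD, D->A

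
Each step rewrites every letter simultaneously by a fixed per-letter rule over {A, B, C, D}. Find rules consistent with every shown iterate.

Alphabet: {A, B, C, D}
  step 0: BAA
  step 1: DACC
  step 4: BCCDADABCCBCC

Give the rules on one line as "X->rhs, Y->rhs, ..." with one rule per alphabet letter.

  step 0 ⇒ step 1: BAA ⇒ DA·C·C
    A ↦ C
    B ↦ DA
    C ↦ B  (constrained at step 1)
    D ↦ BC  (constrained at step 1)

A->C, B->DA, C->B, D->BC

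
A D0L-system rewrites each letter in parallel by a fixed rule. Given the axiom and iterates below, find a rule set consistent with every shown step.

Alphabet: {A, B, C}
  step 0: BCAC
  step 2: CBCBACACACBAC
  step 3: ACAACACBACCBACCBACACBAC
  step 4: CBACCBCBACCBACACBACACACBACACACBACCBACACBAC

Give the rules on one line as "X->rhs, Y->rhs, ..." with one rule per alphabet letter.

A->CB, B->A, C->AC

  step 3 ⇒ step 4: ACAACACBACCBACCBACACBAC ⇒ CB·AC·CB·CB·AC·CB·AC·A·CB·AC·AC·A·CB·AC·AC·A·CB·AC·CB·AC·A·CB·AC
    A ↦ CB
    B ↦ A
    C ↦ AC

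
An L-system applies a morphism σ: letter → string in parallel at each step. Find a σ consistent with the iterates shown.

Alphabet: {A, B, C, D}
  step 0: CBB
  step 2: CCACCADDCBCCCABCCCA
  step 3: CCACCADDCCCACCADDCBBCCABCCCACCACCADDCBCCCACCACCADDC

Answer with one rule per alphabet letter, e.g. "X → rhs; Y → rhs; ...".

A->DDC, B->BC, C->CCA, D->B

  step 2 ⇒ step 3: CCACCADDCBCCCABCCCA ⇒ CCA·CCA·DDC·CCA·CCA·DDC·B·B·CCA·BC·CCA·CCA·CCA·DDC·BC·CCA·CCA·CCA·DDC
    A ↦ DDC
    B ↦ BC
    C ↦ CCA
    D ↦ B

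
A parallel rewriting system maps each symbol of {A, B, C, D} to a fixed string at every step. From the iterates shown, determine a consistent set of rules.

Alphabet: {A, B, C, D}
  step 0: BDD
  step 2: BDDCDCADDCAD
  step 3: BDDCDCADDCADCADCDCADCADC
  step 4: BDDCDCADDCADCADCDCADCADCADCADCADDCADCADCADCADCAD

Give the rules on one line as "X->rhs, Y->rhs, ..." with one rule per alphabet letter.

A->CA, B->BD, C->AD, D->DC

  step 3 ⇒ step 4: BDDCDCADDCADCADCDCADCADC ⇒ BD·DC·DC·AD·DC·AD·CA·DC·DC·AD·CA·DC·AD·CA·DC·AD·DC·AD·CA·DC·AD·CA·DC·AD
    A ↦ CA
    B ↦ BD
    C ↦ AD
    D ↦ DC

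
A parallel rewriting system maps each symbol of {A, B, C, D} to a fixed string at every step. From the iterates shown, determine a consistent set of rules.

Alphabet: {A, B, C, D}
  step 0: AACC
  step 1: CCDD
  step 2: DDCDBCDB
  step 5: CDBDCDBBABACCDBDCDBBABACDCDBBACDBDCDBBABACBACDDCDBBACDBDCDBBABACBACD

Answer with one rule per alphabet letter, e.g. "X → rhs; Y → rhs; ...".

  step 1 ⇒ step 2: CCDD ⇒ D·D·CDB·CDB
    C ↦ D
    D ↦ CDB
  step 0 ⇒ step 1: AACC ⇒ C·C·D·D
    A ↦ C
    B ↦ BA  (constrained at step 2)

A->C, B->BA, C->D, D->CDB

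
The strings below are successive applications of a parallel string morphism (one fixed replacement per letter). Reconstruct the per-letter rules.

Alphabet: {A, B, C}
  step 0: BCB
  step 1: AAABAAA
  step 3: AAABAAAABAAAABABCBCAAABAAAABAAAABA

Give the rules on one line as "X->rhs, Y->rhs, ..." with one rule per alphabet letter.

A->BC, B->AA, C->ABA

  step 0 ⇒ step 1: BCB ⇒ AA·ABA·AA
    B ↦ AA
    C ↦ ABA
    A ↦ BC  (constrained at step 1)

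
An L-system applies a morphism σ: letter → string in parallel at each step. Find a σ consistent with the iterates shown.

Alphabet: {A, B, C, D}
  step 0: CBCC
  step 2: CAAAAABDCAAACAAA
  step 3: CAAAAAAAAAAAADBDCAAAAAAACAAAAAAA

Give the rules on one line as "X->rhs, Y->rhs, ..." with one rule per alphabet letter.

A->AA, B->AD, C->CA, D->BD

  step 2 ⇒ step 3: CAAAAABDCAAACAAA ⇒ CA·AA·AA·AA·AA·AA·AD·BD·CA·AA·AA·AA·CA·AA·AA·AA
    A ↦ AA
    B ↦ AD
    C ↦ CA
    D ↦ BD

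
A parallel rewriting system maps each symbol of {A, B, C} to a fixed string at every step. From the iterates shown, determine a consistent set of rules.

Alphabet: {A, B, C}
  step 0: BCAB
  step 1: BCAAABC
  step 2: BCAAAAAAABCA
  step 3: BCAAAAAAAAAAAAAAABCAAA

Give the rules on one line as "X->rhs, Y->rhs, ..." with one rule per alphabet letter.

  step 2 ⇒ step 3: BCAAAAAAABCA ⇒ BC·A·AA·AA·AA·AA·AA·AA·AA·BC·A·AA
    A ↦ AA
    B ↦ BC
    C ↦ A

A->AA, B->BC, C->A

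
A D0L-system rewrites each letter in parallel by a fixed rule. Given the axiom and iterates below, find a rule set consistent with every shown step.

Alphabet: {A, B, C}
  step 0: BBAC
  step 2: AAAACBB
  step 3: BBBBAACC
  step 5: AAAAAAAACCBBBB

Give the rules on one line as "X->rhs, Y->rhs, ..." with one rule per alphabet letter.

  step 2 ⇒ step 3: AAAACBB ⇒ B·B·B·B·AA·C·C
    A ↦ B
    B ↦ C
    C ↦ AA

A->B, B->C, C->AA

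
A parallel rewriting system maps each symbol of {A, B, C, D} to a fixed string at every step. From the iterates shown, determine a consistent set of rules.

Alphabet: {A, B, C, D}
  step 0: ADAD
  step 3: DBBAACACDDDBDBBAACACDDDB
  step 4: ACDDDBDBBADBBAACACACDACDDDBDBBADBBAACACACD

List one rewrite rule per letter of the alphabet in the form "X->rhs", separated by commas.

  step 3 ⇒ step 4: DBBAACACDDDBDBBAACACDDDB ⇒ AC·D·D·DB·DB·BA·DB·BA·AC·AC·AC·D·AC·D·D·DB·DB·BA·DB·BA·AC·AC·AC·D
    A ↦ DB
    B ↦ D
    C ↦ BA
    D ↦ AC

A->DB, B->D, C->BA, D->AC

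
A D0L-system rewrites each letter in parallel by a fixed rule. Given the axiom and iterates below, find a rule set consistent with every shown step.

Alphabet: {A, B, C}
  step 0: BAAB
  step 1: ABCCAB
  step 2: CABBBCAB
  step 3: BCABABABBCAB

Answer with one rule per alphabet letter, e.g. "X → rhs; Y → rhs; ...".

  step 2 ⇒ step 3: CABBBCAB ⇒ B·C·AB·AB·AB·B·C·AB
    A ↦ C
    B ↦ AB
    C ↦ B

A->C, B->AB, C->B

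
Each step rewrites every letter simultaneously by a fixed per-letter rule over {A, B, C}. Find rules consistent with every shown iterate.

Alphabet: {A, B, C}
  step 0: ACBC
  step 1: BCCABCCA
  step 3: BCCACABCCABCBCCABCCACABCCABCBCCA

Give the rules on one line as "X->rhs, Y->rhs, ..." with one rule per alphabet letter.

  step 0 ⇒ step 1: ACBC ⇒ BC·CA·BC·CA
    A ↦ BC
    B ↦ BC
    C ↦ CA

A->BC, B->BC, C->CA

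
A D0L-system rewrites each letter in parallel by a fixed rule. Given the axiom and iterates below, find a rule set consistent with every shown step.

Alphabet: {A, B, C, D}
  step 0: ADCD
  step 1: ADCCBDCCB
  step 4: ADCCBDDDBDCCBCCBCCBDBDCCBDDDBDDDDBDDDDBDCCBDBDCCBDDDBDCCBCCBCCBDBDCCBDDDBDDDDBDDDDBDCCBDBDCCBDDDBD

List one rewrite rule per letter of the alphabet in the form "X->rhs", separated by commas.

A->AD, B->DBD, C->D, D->CCB

  step 0 ⇒ step 1: ADCD ⇒ AD·CCB·D·CCB
    A ↦ AD
    C ↦ D
    D ↦ CCB
    B ↦ DBD  (constrained at step 1)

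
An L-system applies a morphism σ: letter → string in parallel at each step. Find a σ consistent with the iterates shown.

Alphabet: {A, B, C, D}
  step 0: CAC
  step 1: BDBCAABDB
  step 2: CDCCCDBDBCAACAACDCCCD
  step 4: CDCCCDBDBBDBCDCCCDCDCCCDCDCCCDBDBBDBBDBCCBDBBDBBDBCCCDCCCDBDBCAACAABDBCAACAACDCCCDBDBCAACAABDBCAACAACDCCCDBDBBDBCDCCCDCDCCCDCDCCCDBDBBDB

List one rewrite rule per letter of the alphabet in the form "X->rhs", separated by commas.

A->CAA, B->CD, C->BDB, D->CC

  step 1 ⇒ step 2: BDBCAABDB ⇒ CD·CC·CD·BDB·CAA·CAA·CD·CC·CD
    A ↦ CAA
    B ↦ CD
    C ↦ BDB
    D ↦ CC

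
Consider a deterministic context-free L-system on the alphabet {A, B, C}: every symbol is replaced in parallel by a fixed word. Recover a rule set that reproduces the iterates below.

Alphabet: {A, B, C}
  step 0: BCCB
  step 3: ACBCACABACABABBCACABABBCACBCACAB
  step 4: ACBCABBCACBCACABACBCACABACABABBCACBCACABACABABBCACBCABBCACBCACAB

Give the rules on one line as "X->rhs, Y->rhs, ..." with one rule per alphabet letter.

  step 3 ⇒ step 4: ACBCACABACABABBCACABABBCACBCACAB ⇒ AC·BC·AB·BC·AC·BC·AC·AB·AC·BC·AC·AB·AC·AB·AB·BC·AC·BC·AC·AB·AC·AB·AB·BC·AC·BC·AB·BC·AC·BC·AC·AB
    A ↦ AC
    B ↦ AB
    C ↦ BC

A->AC, B->AB, C->BC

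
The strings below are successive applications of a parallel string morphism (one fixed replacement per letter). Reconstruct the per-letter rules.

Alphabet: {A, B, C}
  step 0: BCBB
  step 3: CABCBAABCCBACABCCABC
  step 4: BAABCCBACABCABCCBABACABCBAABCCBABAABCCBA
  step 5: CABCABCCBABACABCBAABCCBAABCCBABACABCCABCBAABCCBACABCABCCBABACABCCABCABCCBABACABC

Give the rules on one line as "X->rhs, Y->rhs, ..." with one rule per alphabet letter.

A->ABC, B->C, C->BA

  step 4 ⇒ step 5: BAABCCBACABCABCCBABACABCBAABCCBABAABCCBA ⇒ C·ABC·ABC·C·BA·BA·C·ABC·BA·ABC·C·BA·ABC·C·BA·BA·C·ABC·C·ABC·BA·ABC·C·BA·C·ABC·ABC·C·BA·BA·C·ABC·C·ABC·ABC·C·BA·BA·C·ABC
    A ↦ ABC
    B ↦ C
    C ↦ BA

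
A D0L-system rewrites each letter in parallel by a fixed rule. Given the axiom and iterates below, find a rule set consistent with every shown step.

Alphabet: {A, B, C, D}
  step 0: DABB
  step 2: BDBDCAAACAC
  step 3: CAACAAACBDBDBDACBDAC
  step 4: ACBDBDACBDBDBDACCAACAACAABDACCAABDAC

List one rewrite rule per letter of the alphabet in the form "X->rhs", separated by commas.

  step 3 ⇒ step 4: CAACAAACBDBDBDACBDAC ⇒ AC·BD·BD·AC·BD·BD·BD·AC·C·AA·C·AA·C·AA·BD·AC·C·AA·BD·AC
    A ↦ BD
    B ↦ C
    C ↦ AC
    D ↦ AA

A->BD, B->C, C->AC, D->AA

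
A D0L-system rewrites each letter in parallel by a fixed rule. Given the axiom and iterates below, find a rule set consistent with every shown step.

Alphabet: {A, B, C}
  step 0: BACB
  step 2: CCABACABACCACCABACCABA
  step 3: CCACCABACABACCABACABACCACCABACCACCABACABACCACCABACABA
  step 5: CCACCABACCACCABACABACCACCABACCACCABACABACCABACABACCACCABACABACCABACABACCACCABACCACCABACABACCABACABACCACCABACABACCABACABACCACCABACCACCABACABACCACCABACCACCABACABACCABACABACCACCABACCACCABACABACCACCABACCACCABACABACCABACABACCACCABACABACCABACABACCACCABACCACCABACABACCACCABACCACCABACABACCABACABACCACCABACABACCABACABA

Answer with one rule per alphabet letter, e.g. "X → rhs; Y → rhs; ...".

A->BA, B->CA, C->CCA

  step 2 ⇒ step 3: CCABACABACCACCABACCABA ⇒ CCA·CCA·BA·CA·BA·CCA·BA·CA·BA·CCA·CCA·BA·CCA·CCA·BA·CA·BA·CCA·CCA·BA·CA·BA
    A ↦ BA
    B ↦ CA
    C ↦ CCA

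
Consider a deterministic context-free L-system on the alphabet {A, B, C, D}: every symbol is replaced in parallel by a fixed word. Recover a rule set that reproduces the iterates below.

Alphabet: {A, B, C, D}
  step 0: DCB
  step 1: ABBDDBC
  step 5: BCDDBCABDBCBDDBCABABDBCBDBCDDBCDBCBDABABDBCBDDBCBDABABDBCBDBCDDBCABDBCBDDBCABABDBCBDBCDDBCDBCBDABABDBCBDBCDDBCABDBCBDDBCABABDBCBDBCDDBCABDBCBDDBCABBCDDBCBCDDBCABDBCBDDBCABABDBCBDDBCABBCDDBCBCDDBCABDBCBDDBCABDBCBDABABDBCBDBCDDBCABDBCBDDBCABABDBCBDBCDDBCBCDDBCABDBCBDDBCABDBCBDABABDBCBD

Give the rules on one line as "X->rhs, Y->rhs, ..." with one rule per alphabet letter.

A->BCD, B->DBC, C->BD, D->AB

  step 0 ⇒ step 1: DCB ⇒ AB·BD·DBC
    B ↦ DBC
    C ↦ BD
    D ↦ AB
    A ↦ BCD  (constrained at step 1)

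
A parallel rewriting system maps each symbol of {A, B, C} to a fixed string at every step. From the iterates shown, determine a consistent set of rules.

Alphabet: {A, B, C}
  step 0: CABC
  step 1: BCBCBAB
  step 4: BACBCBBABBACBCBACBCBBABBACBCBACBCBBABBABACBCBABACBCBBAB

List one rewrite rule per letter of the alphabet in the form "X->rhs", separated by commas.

A->CBC, B->BA, C->B

  step 0 ⇒ step 1: CABC ⇒ B·CBC·BA·B
    A ↦ CBC
    B ↦ BA
    C ↦ B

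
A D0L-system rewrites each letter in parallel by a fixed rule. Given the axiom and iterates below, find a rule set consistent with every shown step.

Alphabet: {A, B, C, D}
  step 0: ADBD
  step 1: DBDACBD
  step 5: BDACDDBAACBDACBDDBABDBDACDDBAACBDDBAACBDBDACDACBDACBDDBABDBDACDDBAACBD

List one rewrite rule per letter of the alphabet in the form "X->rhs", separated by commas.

  step 0 ⇒ step 1: ADBD ⇒ D·BD·AC·BD
    A ↦ D
    B ↦ AC
    D ↦ BD
    C ↦ BA  (constrained at step 1)

A->D, B->AC, C->BA, D->BD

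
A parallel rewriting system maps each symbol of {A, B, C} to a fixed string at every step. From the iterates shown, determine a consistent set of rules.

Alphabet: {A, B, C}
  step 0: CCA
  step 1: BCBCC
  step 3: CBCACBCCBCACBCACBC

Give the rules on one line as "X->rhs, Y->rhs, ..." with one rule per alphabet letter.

A->C, B->AC, C->BC

  step 0 ⇒ step 1: CCA ⇒ BC·BC·C
    A ↦ C
    C ↦ BC
    B ↦ AC  (constrained at step 1)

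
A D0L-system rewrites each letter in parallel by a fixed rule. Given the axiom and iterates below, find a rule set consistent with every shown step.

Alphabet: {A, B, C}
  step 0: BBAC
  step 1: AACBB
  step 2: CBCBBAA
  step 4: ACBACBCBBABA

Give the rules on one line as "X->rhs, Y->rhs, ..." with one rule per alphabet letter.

  step 1 ⇒ step 2: AACBB ⇒ CB·CB·B·A·A
    A ↦ CB
    B ↦ A
    C ↦ B

A->CB, B->A, C->B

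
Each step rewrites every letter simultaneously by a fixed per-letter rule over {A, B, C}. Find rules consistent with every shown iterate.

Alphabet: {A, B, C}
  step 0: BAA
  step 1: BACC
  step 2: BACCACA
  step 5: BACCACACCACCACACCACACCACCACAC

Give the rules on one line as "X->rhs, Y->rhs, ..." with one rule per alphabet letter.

A->C, B->BA, C->CA

  step 1 ⇒ step 2: BACC ⇒ BA·C·CA·CA
    A ↦ C
    B ↦ BA
    C ↦ CA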